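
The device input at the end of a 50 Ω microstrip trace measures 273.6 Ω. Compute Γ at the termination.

Γ = (Z_L − Z_0)/(Z_L + Z_0) = (273.6 − 50)/(273.6 + 50) = 223.6/323.6

Γ = 0.691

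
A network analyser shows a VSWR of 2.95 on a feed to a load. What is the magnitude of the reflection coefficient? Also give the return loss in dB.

|Γ| = (S − 1)/(S + 1) = (2.95 − 1)/(2.95 + 1) = 1.95/3.95
RL = −20·log₁₀|Γ| = −20·log₁₀(0.494)

|Γ| ≈ 0.494; return loss ≈ 6.13 dB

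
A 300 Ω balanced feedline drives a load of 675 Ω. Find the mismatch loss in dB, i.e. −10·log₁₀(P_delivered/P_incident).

mismatch loss ≈ 0.695 dB

Γ = (675 − 300)/(675 + 300) = 0.385
|Γ|² = 0.148, so P_del/P_inc = 1 − |Γ|² = 0.852
ML = −10·log₁₀(1 − |Γ|²)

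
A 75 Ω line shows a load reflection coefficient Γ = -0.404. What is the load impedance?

Z_L = Z_0·(1 + Γ)/(1 − Γ) = 75·(0.596)/(1.4)

Z_L ≈ 31.8 Ω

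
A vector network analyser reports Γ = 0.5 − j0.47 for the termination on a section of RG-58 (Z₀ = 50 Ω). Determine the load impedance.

Z_L ≈ 56.2 − j99.8 Ω

Z_L = Z_0·(1 + Γ)/(1 − Γ) = 50·(1.5 − j0.47)/(0.5 + j0.47)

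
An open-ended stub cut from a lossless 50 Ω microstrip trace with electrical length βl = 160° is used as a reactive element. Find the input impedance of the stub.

Z_in ≈ +j137 Ω

tan(βl) = -0.364
For an open-ended stub, Z_in = −jZ_0·cot(βl) = −jZ_0/tan(βl)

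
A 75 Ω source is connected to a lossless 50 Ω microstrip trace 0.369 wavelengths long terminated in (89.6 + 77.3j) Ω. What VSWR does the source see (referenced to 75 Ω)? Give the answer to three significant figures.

VSWR ≈ 4.57

βl = 2π × 0.369 = 133°
tan(βl) = -1.08
Z_in = Z_0·(Z_L + jZ_0·tanβl)/(Z_0 + jZ_L·tanβl) = 17.9 + j21.7 Ω
Γ_s = (Z_in − Z_s)/(Z_in + Z_s) = (-57.1 + j21.7)/(92.9 + j21.7), |Γ_s| = 0.641
VSWR = (1 + |Γ_s|)/(1 − |Γ_s|)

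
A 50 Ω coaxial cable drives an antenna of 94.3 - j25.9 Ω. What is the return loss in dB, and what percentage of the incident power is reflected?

Γ = (44.3 − j25.9)/(144.3 − j25.9), |Γ| = 0.35
RL = −20·log₁₀(0.35) = 9.12 dB
P_refl/P_inc = |Γ|² = 0.123

RL ≈ 9.12 dB; 12.3% of incident power reflected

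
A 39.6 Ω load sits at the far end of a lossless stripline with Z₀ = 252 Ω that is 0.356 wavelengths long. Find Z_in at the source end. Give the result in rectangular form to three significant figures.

βl = 2π × 0.356 = 128°
tan(βl) = tan(128°) = -1.27
Z_in = Z_0·(Z_L + jZ_0·tanβl)/(Z_0 + jZ_L·tanβl)
     = 252·(39.6 − j321)/(252 − j50.4)

Z_in ≈ 99.7 − j301 Ω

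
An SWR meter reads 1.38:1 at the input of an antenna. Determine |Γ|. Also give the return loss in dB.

|Γ| ≈ 0.16; return loss ≈ 15.9 dB

|Γ| = (S − 1)/(S + 1) = (1.38 − 1)/(1.38 + 1) = 0.38/2.38
RL = −20·log₁₀|Γ| = −20·log₁₀(0.16)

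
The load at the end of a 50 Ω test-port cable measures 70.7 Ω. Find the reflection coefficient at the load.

Γ = (Z_L − Z_0)/(Z_L + Z_0) = (70.7 − 50)/(70.7 + 50) = 20.7/120.7

Γ = 0.171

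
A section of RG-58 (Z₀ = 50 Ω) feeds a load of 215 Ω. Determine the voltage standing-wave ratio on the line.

VSWR ≈ 4.3

For a purely resistive load, VSWR = R_L/Z_0 or Z_0/R_L (whichever > 1) = 215/50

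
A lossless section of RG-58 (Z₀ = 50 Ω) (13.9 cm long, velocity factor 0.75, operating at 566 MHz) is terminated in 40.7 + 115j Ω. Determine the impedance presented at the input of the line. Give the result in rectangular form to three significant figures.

λ = v/f = 0.75·c / 566 MHz = 0.398 m
βl = 2π·l/λ = 2π × 0.35 = 126°
tan(βl) = tan(126°) = -1.38
Z_in = Z_0·(Z_L + jZ_0·tanβl)/(Z_0 + jZ_L·tanβl)
     = 50·(40.7 + j45.9)/(209 − j56.3)

Z_in ≈ 6.32 + j12.7 Ω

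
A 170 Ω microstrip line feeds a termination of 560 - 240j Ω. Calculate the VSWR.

VSWR ≈ 3.95

Γ = (Z_L − Z_0)/(Z_L + Z_0) = (390 − j240)/(730 − j240)
|Γ| = 458/768 = 0.596
VSWR = (1 + |Γ|)/(1 − |Γ|) = 1.6/0.404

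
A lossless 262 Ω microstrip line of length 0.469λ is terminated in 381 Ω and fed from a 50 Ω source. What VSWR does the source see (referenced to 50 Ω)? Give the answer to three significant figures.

VSWR ≈ 7.47

βl = 2π × 0.469 = 169°
tan(βl) = -0.197
Z_in = Z_0·(Z_L + jZ_0·tanβl)/(Z_0 + jZ_L·tanβl) = 366 + j53.2 Ω
Γ_s = (Z_in − Z_s)/(Z_in + Z_s) = (316 + j53.2)/(416 + j53.2), |Γ_s| = 0.764
VSWR = (1 + |Γ_s|)/(1 − |Γ_s|)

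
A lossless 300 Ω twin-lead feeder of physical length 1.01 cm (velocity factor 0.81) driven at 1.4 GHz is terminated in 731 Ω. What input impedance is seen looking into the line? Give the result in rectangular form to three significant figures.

λ = v/f = 0.81·c / 1.4 GHz = 0.174 m
βl = 2π·l/λ = 2π × 0.0582 = 20.9°
tan(βl) = tan(20.9°) = 0.383
Z_in = Z_0·(Z_L + jZ_0·tanβl)/(Z_0 + jZ_L·tanβl)
     = 300·(731 + j115)/(300 + j280)

Z_in ≈ 448 − j303 Ω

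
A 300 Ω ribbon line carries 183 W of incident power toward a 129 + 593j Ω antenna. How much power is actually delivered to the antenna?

P_delivered ≈ 52.9 W

|Γ| = |(-171 + j593)/(429 + j593)| = 0.843
|Γ|² = 0.711
P_refl = |Γ|²·P_inc = 130 W, P_del = (1 − |Γ|²)·P_inc = 52.9 W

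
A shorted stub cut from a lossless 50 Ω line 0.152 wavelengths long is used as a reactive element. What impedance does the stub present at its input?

Z_in ≈ +j70.7 Ω

βl = 2π × 0.152 = 54.7°
tan(βl) = 1.41
For a shorted stub, Z_in = jZ_0·tan(βl)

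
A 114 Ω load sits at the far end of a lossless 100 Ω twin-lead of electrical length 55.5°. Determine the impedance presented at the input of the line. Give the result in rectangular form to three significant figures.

Z_in ≈ 94.7 − j11.6 Ω

tan(βl) = tan(55.5°) = 1.46
Z_in = Z_0·(Z_L + jZ_0·tanβl)/(Z_0 + jZ_L·tanβl)
     = 100·(114 + j146)/(100 + j166)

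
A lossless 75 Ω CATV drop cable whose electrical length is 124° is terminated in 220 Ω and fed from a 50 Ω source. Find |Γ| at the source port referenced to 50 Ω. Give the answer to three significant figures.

|Γ| ≈ 0.471

tan(βl) = -1.48
Z_in = Z_0·(Z_L + jZ_0·tanβl)/(Z_0 + jZ_L·tanβl) = 35.3 + j42.5 Ω
Γ_s = (Z_in − Z_s)/(Z_in + Z_s) = (-14.7 + j42.5)/(85.3 + j42.5), |Γ_s| = 0.471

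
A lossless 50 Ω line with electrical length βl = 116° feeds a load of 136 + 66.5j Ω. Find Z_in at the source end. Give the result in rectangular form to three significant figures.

Z_in ≈ 15.7 + j13.9 Ω

tan(βl) = tan(116°) = -2.05
Z_in = Z_0·(Z_L + jZ_0·tanβl)/(Z_0 + jZ_L·tanβl)
     = 50·(136 − j36)/(186 − j279)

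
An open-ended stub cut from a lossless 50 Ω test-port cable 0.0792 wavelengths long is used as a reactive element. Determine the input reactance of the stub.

βl = 2π × 0.0792 = 28.5°
tan(βl) = 0.543
For an open-ended stub, Z_in = −jZ_0·cot(βl) = −jZ_0/tan(βl)

X_in ≈ -92 Ω (capacitive)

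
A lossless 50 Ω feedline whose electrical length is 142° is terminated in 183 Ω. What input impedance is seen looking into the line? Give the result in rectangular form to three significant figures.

Z_in ≈ 32.1 + j52.8 Ω

tan(βl) = tan(142°) = -0.781
Z_in = Z_0·(Z_L + jZ_0·tanβl)/(Z_0 + jZ_L·tanβl)
     = 50·(183 − j39.1)/(50 − j143)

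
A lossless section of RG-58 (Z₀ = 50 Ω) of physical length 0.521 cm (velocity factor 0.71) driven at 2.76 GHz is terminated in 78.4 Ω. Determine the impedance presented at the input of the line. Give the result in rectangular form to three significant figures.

λ = v/f = 0.71·c / 2.76 GHz = 0.0772 m
βl = 2π·l/λ = 2π × 0.0675 = 24.3°
tan(βl) = tan(24.3°) = 0.452
Z_in = Z_0·(Z_L + jZ_0·tanβl)/(Z_0 + jZ_L·tanβl)
     = 50·(78.4 + j22.6)/(50 + j35.4)

Z_in ≈ 62.9 − j21.9 Ω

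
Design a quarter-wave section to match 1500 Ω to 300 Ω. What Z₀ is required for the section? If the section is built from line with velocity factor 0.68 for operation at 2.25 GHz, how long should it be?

Z_qwt ≈ 671 Ω; length ≈ 2.27 cm

Z_qwt = √(Z_0·R_L) = √(300 × 1500) = √450000
λ = 0.68·c/f = 0.0907 m, so l = λ/4 = 0.0227 m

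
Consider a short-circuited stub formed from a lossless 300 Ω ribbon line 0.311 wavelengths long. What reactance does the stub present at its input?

βl = 2π × 0.311 = 112°
tan(βl) = -2.48
For a short-circuited stub, Z_in = jZ_0·tan(βl)

X_in ≈ -744 Ω (capacitive)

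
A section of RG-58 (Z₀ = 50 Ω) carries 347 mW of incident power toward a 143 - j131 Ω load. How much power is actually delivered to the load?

|Γ| = |(93 − j131)/(193 − j131)| = 0.689
|Γ|² = 0.474
P_refl = |Γ|²·P_inc = 165 mW, P_del = (1 − |Γ|²)·P_inc = 182 mW

P_delivered ≈ 182 mW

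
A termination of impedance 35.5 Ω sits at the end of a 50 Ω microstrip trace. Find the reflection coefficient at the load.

Γ = -0.17

Γ = (Z_L − Z_0)/(Z_L + Z_0) = (35.5 − 50)/(35.5 + 50) = -14.5/85.5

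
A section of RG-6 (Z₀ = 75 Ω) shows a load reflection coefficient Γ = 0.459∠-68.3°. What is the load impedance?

Z_L = Z_0·(1 + Γ)/(1 − Γ) = 75·(1.17 − j0.426)/(0.83 + j0.426)

Z_L ≈ 67.9 − j73.4 Ω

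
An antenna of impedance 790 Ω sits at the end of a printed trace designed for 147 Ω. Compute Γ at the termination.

Γ = 0.686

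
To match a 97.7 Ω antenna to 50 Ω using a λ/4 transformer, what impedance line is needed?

Z_qwt = √(Z_0·R_L) = √(50 × 97.7) = √4885

Z_qwt ≈ 69.9 Ω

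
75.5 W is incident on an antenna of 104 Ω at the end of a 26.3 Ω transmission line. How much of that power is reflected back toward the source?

Γ = (104 − 26.3)/(104 + 26.3) = 0.596
|Γ|² = 0.356
P_refl = |Γ|²·P_inc = 26.8 W, P_del = (1 − |Γ|²)·P_inc = 48.7 W

P_reflected ≈ 26.8 W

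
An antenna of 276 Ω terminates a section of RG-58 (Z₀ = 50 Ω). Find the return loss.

RL ≈ 3.18 dB

Γ = (276 − 50)/(276 + 50) = 0.693
RL = −20·log₁₀|Γ| = −20·log₁₀(0.693)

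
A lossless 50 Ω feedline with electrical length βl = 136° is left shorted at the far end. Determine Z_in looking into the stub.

tan(βl) = -0.966
For a shorted stub, Z_in = jZ_0·tan(βl)

Z_in ≈ −j48.3 Ω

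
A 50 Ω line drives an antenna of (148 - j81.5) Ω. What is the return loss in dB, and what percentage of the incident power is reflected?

RL ≈ 4.51 dB; 35.4% of incident power reflected

Γ = (98 − j81.5)/(198 − j81.5), |Γ| = 0.595
RL = −20·log₁₀(0.595) = 4.51 dB
P_refl/P_inc = |Γ|² = 0.354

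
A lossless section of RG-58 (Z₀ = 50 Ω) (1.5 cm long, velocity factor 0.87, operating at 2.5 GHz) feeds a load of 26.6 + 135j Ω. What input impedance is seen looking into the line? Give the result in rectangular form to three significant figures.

λ = v/f = 0.87·c / 2.5 GHz = 0.104 m
βl = 2π·l/λ = 2π × 0.144 = 51.7°
tan(βl) = tan(51.7°) = 1.27
Z_in = Z_0·(Z_L + jZ_0·tanβl)/(Z_0 + jZ_L·tanβl)
     = 50·(26.6 + j198)/(-121 + j33.7)

Z_in ≈ 11 − j78.9 Ω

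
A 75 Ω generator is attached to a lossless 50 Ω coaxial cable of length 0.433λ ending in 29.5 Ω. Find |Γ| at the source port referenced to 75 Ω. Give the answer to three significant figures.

|Γ| ≈ 0.404

βl = 2π × 0.433 = 156°
tan(βl) = -0.448
Z_in = Z_0·(Z_L + jZ_0·tanβl)/(Z_0 + jZ_L·tanβl) = 33.1 − j13.6 Ω
Γ_s = (Z_in − Z_s)/(Z_in + Z_s) = (-41.9 − j13.6)/(108 − j13.6), |Γ_s| = 0.404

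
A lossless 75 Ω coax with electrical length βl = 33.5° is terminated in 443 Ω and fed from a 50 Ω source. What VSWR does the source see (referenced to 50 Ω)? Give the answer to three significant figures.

VSWR ≈ 7.38

tan(βl) = 0.662
Z_in = Z_0·(Z_L + jZ_0·tanβl)/(Z_0 + jZ_L·tanβl) = 39.1 − j103 Ω
Γ_s = (Z_in − Z_s)/(Z_in + Z_s) = (-10.9 − j103)/(89.1 − j103), |Γ_s| = 0.761
VSWR = (1 + |Γ_s|)/(1 − |Γ_s|)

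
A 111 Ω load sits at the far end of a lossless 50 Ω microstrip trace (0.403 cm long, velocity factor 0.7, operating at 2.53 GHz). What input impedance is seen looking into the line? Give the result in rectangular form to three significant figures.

λ = v/f = 0.7·c / 2.53 GHz = 0.083 m
βl = 2π·l/λ = 2π × 0.0486 = 17.5°
tan(βl) = tan(17.5°) = 0.315
Z_in = Z_0·(Z_L + jZ_0·tanβl)/(Z_0 + jZ_L·tanβl)
     = 50·(111 + j15.7)/(50 + j35)

Z_in ≈ 82 − j41.5 Ω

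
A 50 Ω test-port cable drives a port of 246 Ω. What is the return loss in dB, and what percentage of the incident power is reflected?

RL ≈ 3.58 dB; 43.8% of incident power reflected

Γ = (246 − 50)/(246 + 50) = 0.662
RL = −20·log₁₀(0.662) = 3.58 dB
P_refl/P_inc = |Γ|² = 0.438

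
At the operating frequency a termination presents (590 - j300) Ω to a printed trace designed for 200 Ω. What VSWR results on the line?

VSWR ≈ 3.79

Γ = (Z_L − Z_0)/(Z_L + Z_0) = (390 − j300)/(790 − j300)
|Γ| = 492/845 = 0.582
VSWR = (1 + |Γ|)/(1 − |Γ|) = 1.58/0.418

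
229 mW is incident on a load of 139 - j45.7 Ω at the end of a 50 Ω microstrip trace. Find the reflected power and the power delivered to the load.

|Γ| = |(89 − j45.7)/(189 − j45.7)| = 0.515
|Γ|² = 0.265
P_refl = |Γ|²·P_inc = 60.6 mW, P_del = (1 − |Γ|²)·P_inc = 168 mW

P_reflected ≈ 60.6 mW; P_delivered ≈ 168 mW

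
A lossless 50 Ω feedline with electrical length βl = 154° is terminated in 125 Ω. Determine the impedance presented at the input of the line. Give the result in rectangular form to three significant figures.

Z_in ≈ 62.2 + j51.5 Ω

tan(βl) = tan(154°) = -0.488
Z_in = Z_0·(Z_L + jZ_0·tanβl)/(Z_0 + jZ_L·tanβl)
     = 50·(125 − j24.4)/(50 − j61)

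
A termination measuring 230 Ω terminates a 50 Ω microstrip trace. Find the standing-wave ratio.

VSWR ≈ 4.6

Γ = (230 − 50)/(230 + 50) = 0.643
VSWR = (1 + 0.643)/(1 − 0.643)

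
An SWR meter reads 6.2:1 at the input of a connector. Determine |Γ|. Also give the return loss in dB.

|Γ| ≈ 0.722; return loss ≈ 2.83 dB

|Γ| = (S − 1)/(S + 1) = (6.2 − 1)/(6.2 + 1) = 5.2/7.2
RL = −20·log₁₀|Γ| = −20·log₁₀(0.722)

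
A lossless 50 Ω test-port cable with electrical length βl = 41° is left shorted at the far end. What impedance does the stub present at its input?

Z_in ≈ +j43.5 Ω

tan(βl) = 0.869
For a shorted stub, Z_in = jZ_0·tan(βl)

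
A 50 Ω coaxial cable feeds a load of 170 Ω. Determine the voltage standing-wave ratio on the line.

VSWR ≈ 3.4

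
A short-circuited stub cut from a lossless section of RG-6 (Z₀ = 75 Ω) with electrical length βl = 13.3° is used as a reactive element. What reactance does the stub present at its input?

X_in ≈ 17.7 Ω (inductive)

tan(βl) = 0.236
For a short-circuited stub, Z_in = jZ_0·tan(βl)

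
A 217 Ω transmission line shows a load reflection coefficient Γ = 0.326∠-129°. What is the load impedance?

Z_L ≈ 128 − j72.5 Ω

Z_L = Z_0·(1 + Γ)/(1 − Γ) = 217·(0.795 − j0.253)/(1.21 + j0.253)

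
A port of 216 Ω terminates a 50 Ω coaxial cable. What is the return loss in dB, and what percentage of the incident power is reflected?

Γ = (216 − 50)/(216 + 50) = 0.624
RL = −20·log₁₀(0.624) = 4.1 dB
P_refl/P_inc = |Γ|² = 0.389

RL ≈ 4.1 dB; 38.9% of incident power reflected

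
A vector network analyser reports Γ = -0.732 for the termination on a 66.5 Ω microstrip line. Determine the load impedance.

Z_L = Z_0·(1 + Γ)/(1 − Γ) = 66.5·(0.268)/(1.73)

Z_L ≈ 10.3 Ω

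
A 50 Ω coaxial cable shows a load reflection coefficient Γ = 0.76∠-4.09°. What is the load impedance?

Z_L ≈ 344 − j88.2 Ω

Z_L = Z_0·(1 + Γ)/(1 − Γ) = 50·(1.76 − j0.0542)/(0.242 + j0.0542)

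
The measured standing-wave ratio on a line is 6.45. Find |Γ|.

|Γ| ≈ 0.732

|Γ| = (S − 1)/(S + 1) = (6.45 − 1)/(6.45 + 1) = 5.45/7.45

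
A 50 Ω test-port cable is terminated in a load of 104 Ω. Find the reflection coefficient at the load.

Γ = (Z_L − Z_0)/(Z_L + Z_0) = (104 − 50)/(104 + 50) = 54/154

Γ = 0.351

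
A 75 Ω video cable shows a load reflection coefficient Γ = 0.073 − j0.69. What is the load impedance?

Z_L = Z_0·(1 + Γ)/(1 − Γ) = 75·(1.07 − j0.69)/(0.927 + j0.69)

Z_L ≈ 29.1 − j77.5 Ω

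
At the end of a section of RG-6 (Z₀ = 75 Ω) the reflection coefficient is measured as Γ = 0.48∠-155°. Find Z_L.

Z_L ≈ 27.5 − j14.5 Ω

Z_L = Z_0·(1 + Γ)/(1 − Γ) = 75·(0.565 − j0.203)/(1.44 + j0.203)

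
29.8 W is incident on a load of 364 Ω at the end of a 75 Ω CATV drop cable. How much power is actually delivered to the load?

Γ = (364 − 75)/(364 + 75) = 0.658
|Γ|² = 0.433
P_refl = |Γ|²·P_inc = 12.9 W, P_del = (1 − |Γ|²)·P_inc = 16.9 W

P_delivered ≈ 16.9 W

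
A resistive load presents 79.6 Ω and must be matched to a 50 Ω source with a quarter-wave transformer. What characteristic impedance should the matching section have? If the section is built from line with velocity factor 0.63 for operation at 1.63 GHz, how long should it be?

Z_qwt = √(Z_0·R_L) = √(50 × 79.6) = √3980
λ = 0.63·c/f = 0.116 m, so l = λ/4 = 0.029 m

Z_qwt ≈ 63.1 Ω; length ≈ 2.9 cm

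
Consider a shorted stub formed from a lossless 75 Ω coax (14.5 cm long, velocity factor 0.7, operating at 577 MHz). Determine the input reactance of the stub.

X_in ≈ -55.6 Ω (capacitive)

λ = v/f = 0.7·c / 577 MHz = 0.364 m
βl = 2π·l/λ = 2π × 0.398 = 143°
tan(βl) = -0.742
For a shorted stub, Z_in = jZ_0·tan(βl)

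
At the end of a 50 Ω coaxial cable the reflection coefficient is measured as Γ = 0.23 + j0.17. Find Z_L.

Z_L ≈ 73.8 + j27.3 Ω

Z_L = Z_0·(1 + Γ)/(1 − Γ) = 50·(1.23 + j0.17)/(0.77 − j0.17)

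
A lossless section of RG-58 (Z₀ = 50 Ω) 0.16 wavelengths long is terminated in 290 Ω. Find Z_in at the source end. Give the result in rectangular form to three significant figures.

βl = 2π × 0.16 = 57.6°
tan(βl) = tan(57.6°) = 1.58
Z_in = Z_0·(Z_L + jZ_0·tanβl)/(Z_0 + jZ_L·tanβl)
     = 50·(290 + j78.8)/(50 + j457)

Z_in ≈ 11.9 − j30.4 Ω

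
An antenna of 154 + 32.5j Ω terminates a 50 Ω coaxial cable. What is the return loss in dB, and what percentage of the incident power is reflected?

RL ≈ 5.56 dB; 27.8% of incident power reflected

Γ = (104 + j32.5)/(204 + j32.5), |Γ| = 0.527
RL = −20·log₁₀(0.527) = 5.56 dB
P_refl/P_inc = |Γ|² = 0.278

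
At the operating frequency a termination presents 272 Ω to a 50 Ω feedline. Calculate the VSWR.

VSWR ≈ 5.44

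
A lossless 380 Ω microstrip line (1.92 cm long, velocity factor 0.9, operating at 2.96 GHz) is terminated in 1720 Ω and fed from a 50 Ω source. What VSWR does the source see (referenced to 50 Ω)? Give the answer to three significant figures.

λ = v/f = 0.9·c / 2.96 GHz = 0.0912 m
βl = 2π·l/λ = 2π × 0.21 = 75.8°
tan(βl) = 3.95
Z_in = Z_0·(Z_L + jZ_0·tanβl)/(Z_0 + jZ_L·tanβl) = 89.1 − j91.3 Ω
Γ_s = (Z_in − Z_s)/(Z_in + Z_s) = (39.1 − j91.3)/(139 − j91.3), |Γ_s| = 0.597
VSWR = (1 + |Γ_s|)/(1 − |Γ_s|)

VSWR ≈ 3.96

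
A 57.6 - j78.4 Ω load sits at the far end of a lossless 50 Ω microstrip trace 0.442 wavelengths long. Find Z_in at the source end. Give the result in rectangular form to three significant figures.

Z_in ≈ 186 − j39.1 Ω

βl = 2π × 0.442 = 159°
tan(βl) = tan(159°) = -0.381
Z_in = Z_0·(Z_L + jZ_0·tanβl)/(Z_0 + jZ_L·tanβl)
     = 50·(57.6 − j97.5)/(20.1 − j22)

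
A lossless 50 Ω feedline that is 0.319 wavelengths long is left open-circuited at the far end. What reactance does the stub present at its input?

βl = 2π × 0.319 = 115°
tan(βl) = -2.16
For an open-circuited stub, Z_in = −jZ_0·cot(βl) = −jZ_0/tan(βl)

X_in ≈ 23.1 Ω (inductive)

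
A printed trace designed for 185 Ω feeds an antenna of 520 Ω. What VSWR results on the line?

Γ = (520 − 185)/(520 + 185) = 0.475
VSWR = (1 + 0.475)/(1 − 0.475)

VSWR ≈ 2.81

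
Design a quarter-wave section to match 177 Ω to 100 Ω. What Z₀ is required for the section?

Z_qwt = √(Z_0·R_L) = √(100 × 177) = √17700

Z_qwt ≈ 133 Ω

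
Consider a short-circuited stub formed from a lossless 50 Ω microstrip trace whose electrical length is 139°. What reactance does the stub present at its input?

tan(βl) = -0.869
For a short-circuited stub, Z_in = jZ_0·tan(βl)

X_in ≈ -43.5 Ω (capacitive)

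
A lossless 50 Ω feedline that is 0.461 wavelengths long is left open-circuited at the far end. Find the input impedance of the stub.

βl = 2π × 0.461 = 166°
tan(βl) = -0.25
For an open-circuited stub, Z_in = −jZ_0·cot(βl) = −jZ_0/tan(βl)

Z_in ≈ +j200 Ω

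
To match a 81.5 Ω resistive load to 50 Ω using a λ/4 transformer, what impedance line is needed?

Z_qwt ≈ 63.8 Ω

Z_qwt = √(Z_0·R_L) = √(50 × 81.5) = √4075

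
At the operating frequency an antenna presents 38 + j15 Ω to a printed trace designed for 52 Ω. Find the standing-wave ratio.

VSWR ≈ 1.58

Γ = (Z_L − Z_0)/(Z_L + Z_0) = (-14 + j15)/(90 + j15)
|Γ| = 20.5/91.2 = 0.225
VSWR = (1 + |Γ|)/(1 − |Γ|) = 1.22/0.775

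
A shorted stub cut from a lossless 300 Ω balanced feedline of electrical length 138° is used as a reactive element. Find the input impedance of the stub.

Z_in ≈ −j270 Ω

tan(βl) = -0.9
For a shorted stub, Z_in = jZ_0·tan(βl)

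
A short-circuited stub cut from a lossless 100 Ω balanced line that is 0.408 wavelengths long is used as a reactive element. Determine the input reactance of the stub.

X_in ≈ -65.2 Ω (capacitive)

βl = 2π × 0.408 = 147°
tan(βl) = -0.652
For a short-circuited stub, Z_in = jZ_0·tan(βl)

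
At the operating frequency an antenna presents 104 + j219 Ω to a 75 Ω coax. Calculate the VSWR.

VSWR ≈ 8.13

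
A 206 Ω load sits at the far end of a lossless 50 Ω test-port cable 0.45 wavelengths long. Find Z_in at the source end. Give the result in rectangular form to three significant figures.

βl = 2π × 0.45 = 162°
tan(βl) = tan(162°) = -0.325
Z_in = Z_0·(Z_L + jZ_0·tanβl)/(Z_0 + jZ_L·tanβl)
     = 50·(206 − j16.2)/(50 − j66.9)

Z_in ≈ 81.6 + j93 Ω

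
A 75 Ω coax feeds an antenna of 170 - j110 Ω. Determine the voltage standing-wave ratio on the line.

VSWR ≈ 3.36

Γ = (Z_L − Z_0)/(Z_L + Z_0) = (95 − j110)/(245 − j110)
|Γ| = 145/269 = 0.541
VSWR = (1 + |Γ|)/(1 − |Γ|) = 1.54/0.459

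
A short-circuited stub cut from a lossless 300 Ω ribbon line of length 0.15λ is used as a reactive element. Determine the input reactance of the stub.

X_in ≈ 413 Ω (inductive)

βl = 2π × 0.15 = 54°
tan(βl) = 1.38
For a short-circuited stub, Z_in = jZ_0·tan(βl)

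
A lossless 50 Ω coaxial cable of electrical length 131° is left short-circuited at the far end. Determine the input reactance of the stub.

tan(βl) = -1.15
For a short-circuited stub, Z_in = jZ_0·tan(βl)

X_in ≈ -57.5 Ω (capacitive)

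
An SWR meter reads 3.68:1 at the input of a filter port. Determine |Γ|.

|Γ| = (S − 1)/(S + 1) = (3.68 − 1)/(3.68 + 1) = 2.68/4.68

|Γ| ≈ 0.573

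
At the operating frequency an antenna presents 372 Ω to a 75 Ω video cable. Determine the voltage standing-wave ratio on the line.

Γ = (372 − 75)/(372 + 75) = 0.664
VSWR = (1 + 0.664)/(1 − 0.664)

VSWR ≈ 4.96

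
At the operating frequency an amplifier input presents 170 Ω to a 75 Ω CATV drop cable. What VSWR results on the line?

VSWR ≈ 2.27

Γ = (170 − 75)/(170 + 75) = 0.388
VSWR = (1 + 0.388)/(1 − 0.388)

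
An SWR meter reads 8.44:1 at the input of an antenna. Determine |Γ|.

|Γ| = (S − 1)/(S + 1) = (8.44 − 1)/(8.44 + 1) = 7.44/9.44

|Γ| ≈ 0.788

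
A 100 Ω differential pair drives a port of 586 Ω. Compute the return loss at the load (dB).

RL ≈ 2.99 dB

Γ = (586 − 100)/(586 + 100) = 0.708
RL = −20·log₁₀|Γ| = −20·log₁₀(0.708)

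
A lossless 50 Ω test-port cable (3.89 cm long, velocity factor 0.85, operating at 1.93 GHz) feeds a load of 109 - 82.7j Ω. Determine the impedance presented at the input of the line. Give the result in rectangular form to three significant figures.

Z_in ≈ 17.8 + j25.5 Ω

λ = v/f = 0.85·c / 1.93 GHz = 0.132 m
βl = 2π·l/λ = 2π × 0.294 = 106°
tan(βl) = tan(106°) = -3.49
Z_in = Z_0·(Z_L + jZ_0·tanβl)/(Z_0 + jZ_L·tanβl)
     = 50·(109 − j257)/(-239 − j380)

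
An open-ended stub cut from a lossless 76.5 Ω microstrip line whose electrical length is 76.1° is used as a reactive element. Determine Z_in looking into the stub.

tan(βl) = 4.04
For an open-ended stub, Z_in = −jZ_0·cot(βl) = −jZ_0/tan(βl)

Z_in ≈ −j18.9 Ω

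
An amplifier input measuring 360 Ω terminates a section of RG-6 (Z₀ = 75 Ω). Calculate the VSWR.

For a purely resistive load, VSWR = R_L/Z_0 or Z_0/R_L (whichever > 1) = 360/75

VSWR ≈ 4.8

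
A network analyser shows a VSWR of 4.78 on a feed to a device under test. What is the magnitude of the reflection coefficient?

|Γ| ≈ 0.654

|Γ| = (S − 1)/(S + 1) = (4.78 − 1)/(4.78 + 1) = 3.78/5.78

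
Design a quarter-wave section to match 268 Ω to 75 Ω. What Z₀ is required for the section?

Z_qwt = √(Z_0·R_L) = √(75 × 268) = √20100

Z_qwt ≈ 142 Ω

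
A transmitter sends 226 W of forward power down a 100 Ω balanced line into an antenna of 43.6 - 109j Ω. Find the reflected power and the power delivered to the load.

P_reflected ≈ 105 W; P_delivered ≈ 121 W

|Γ| = |(-56.4 − j109)/(143.6 − j109)| = 0.681
|Γ|² = 0.463
P_refl = |Γ|²·P_inc = 105 W, P_del = (1 − |Γ|²)·P_inc = 121 W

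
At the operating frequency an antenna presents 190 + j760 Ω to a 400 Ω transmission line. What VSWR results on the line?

VSWR ≈ 10.1

Γ = (Z_L − Z_0)/(Z_L + Z_0) = (-210 + j760)/(590 + j760)
|Γ| = 788/962 = 0.82
VSWR = (1 + |Γ|)/(1 − |Γ|) = 1.82/0.18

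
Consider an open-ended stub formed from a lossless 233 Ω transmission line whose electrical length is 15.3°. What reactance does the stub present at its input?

tan(βl) = 0.274
For an open-ended stub, Z_in = −jZ_0·cot(βl) = −jZ_0/tan(βl)

X_in ≈ -852 Ω (capacitive)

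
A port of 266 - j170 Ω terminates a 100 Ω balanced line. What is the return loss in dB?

RL ≈ 4.6 dB

Γ = (166 − j170)/(366 − j170), |Γ| = 0.589
RL = −20·log₁₀|Γ| = −20·log₁₀(0.589)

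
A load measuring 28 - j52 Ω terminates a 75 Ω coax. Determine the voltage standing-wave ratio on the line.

VSWR ≈ 4.1

Γ = (Z_L − Z_0)/(Z_L + Z_0) = (-47 − j52)/(103 − j52)
|Γ| = 70.1/115 = 0.607
VSWR = (1 + |Γ|)/(1 − |Γ|) = 1.61/0.393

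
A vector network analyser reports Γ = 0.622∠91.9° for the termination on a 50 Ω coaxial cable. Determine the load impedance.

Z_L = Z_0·(1 + Γ)/(1 − Γ) = 50·(0.979 + j0.622)/(1.02 − j0.622)

Z_L ≈ 21.5 + j43.5 Ω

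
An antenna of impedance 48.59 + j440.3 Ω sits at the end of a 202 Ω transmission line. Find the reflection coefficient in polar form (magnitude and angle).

Γ ≈ 0.92 ∠ 48.9°

Γ = (Z_L − Z_0)/(Z_L + Z_0) = (-153.4 + j440.3)/(250.6 + j440.3)
|Γ| = 466/507 = 0.92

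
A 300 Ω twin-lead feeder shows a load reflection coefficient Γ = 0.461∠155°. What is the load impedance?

Z_L ≈ 115 + j57.1 Ω

Z_L = Z_0·(1 + Γ)/(1 − Γ) = 300·(0.582 + j0.195)/(1.42 − j0.195)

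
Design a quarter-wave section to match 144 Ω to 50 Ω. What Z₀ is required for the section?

Z_qwt ≈ 84.9 Ω

Z_qwt = √(Z_0·R_L) = √(50 × 144) = √7200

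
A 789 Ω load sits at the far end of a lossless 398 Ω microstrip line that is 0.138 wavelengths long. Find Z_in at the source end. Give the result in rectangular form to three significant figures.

βl = 2π × 0.138 = 49.7°
tan(βl) = tan(49.7°) = 1.18
Z_in = Z_0·(Z_L + jZ_0·tanβl)/(Z_0 + jZ_L·tanβl)
     = 398·(789 + j469)/(398 + j930)

Z_in ≈ 292 − j213 Ω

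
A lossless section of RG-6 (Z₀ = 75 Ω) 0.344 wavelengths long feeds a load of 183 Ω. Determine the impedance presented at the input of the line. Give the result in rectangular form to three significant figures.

βl = 2π × 0.344 = 124°
tan(βl) = tan(124°) = -1.49
Z_in = Z_0·(Z_L + jZ_0·tanβl)/(Z_0 + jZ_L·tanβl)
     = 75·(183 − j112)/(75 − j273)

Z_in ≈ 41.4 + j38.9 Ω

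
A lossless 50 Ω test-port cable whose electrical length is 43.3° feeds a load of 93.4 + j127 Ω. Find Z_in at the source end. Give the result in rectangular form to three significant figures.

tan(βl) = tan(43.3°) = 0.942
Z_in = Z_0·(Z_L + jZ_0·tanβl)/(Z_0 + jZ_L·tanβl)
     = 50·(93.4 + j174)/(-69.7 + j88)

Z_in ≈ 35 − j80.8 Ω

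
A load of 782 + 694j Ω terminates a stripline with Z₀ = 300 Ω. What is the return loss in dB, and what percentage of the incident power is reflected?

Γ = (482 + j694)/(1082 + j694), |Γ| = 0.657
RL = −20·log₁₀(0.657) = 3.64 dB
P_refl/P_inc = |Γ|² = 0.432

RL ≈ 3.64 dB; 43.2% of incident power reflected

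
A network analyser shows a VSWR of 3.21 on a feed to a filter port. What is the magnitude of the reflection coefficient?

|Γ| = (S − 1)/(S + 1) = (3.21 − 1)/(3.21 + 1) = 2.21/4.21

|Γ| ≈ 0.525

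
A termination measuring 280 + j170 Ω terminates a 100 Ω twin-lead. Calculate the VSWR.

VSWR ≈ 3.94

Γ = (Z_L − Z_0)/(Z_L + Z_0) = (180 + j170)/(380 + j170)
|Γ| = 248/416 = 0.595
VSWR = (1 + |Γ|)/(1 − |Γ|) = 1.59/0.405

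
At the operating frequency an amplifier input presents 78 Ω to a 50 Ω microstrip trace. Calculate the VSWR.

VSWR ≈ 1.56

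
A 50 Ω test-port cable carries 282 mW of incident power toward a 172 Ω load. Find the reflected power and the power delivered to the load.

P_reflected ≈ 85.2 mW; P_delivered ≈ 197 mW

Γ = (172 − 50)/(172 + 50) = 0.55
|Γ|² = 0.302
P_refl = |Γ|²·P_inc = 85.2 mW, P_del = (1 − |Γ|²)·P_inc = 197 mW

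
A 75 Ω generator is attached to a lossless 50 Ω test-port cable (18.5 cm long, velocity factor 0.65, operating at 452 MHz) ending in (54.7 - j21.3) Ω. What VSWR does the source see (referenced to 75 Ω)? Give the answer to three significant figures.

λ = v/f = 0.65·c / 452 MHz = 0.431 m
βl = 2π·l/λ = 2π × 0.429 = 154°
tan(βl) = -0.48
Z_in = Z_0·(Z_L + jZ_0·tanβl)/(Z_0 + jZ_L·tanβl) = 74.1 − j8.07 Ω
Γ_s = (Z_in − Z_s)/(Z_in + Z_s) = (-0.934 − j8.07)/(149 − j8.07), |Γ_s| = 0.0544
VSWR = (1 + |Γ_s|)/(1 − |Γ_s|)

VSWR ≈ 1.12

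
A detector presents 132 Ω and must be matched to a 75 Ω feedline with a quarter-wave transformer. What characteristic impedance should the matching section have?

Z_qwt = √(Z_0·R_L) = √(75 × 132) = √9900

Z_qwt ≈ 99.5 Ω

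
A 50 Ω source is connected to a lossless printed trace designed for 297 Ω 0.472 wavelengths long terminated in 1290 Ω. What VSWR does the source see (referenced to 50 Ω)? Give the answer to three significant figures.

VSWR ≈ 25.1

βl = 2π × 0.472 = 170°
tan(βl) = -0.178
Z_in = Z_0·(Z_L + jZ_0·tanβl)/(Z_0 + jZ_L·tanβl) = 834 + j591 Ω
Γ_s = (Z_in − Z_s)/(Z_in + Z_s) = (784 + j591)/(884 + j591), |Γ_s| = 0.923
VSWR = (1 + |Γ_s|)/(1 − |Γ_s|)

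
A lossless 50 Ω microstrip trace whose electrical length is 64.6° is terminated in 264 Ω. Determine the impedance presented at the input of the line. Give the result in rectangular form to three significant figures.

tan(βl) = tan(64.6°) = 2.11
Z_in = Z_0·(Z_L + jZ_0·tanβl)/(Z_0 + jZ_L·tanβl)
     = 50·(264 + j105)/(50 + j556)

Z_in ≈ 11.5 − j22.7 Ω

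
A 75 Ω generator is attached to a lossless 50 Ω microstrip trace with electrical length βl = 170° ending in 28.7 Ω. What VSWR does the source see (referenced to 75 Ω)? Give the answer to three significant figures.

tan(βl) = -0.176
Z_in = Z_0·(Z_L + jZ_0·tanβl)/(Z_0 + jZ_L·tanβl) = 29.3 − j5.85 Ω
Γ_s = (Z_in − Z_s)/(Z_in + Z_s) = (-45.7 − j5.85)/(104 − j5.85), |Γ_s| = 0.441
VSWR = (1 + |Γ_s|)/(1 − |Γ_s|)

VSWR ≈ 2.58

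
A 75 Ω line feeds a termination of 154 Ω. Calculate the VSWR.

Γ = (154 − 75)/(154 + 75) = 0.345
VSWR = (1 + 0.345)/(1 − 0.345)

VSWR ≈ 2.05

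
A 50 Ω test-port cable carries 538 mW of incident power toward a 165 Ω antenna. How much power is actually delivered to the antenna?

Γ = (165 − 50)/(165 + 50) = 0.535
|Γ|² = 0.286
P_refl = |Γ|²·P_inc = 154 mW, P_del = (1 − |Γ|²)·P_inc = 384 mW

P_delivered ≈ 384 mW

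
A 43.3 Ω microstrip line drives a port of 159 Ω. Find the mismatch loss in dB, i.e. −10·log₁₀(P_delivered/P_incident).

Γ = (159 − 43.3)/(159 + 43.3) = 0.572
|Γ|² = 0.327, so P_del/P_inc = 1 − |Γ|² = 0.673
ML = −10·log₁₀(1 − |Γ|²)

mismatch loss ≈ 1.72 dB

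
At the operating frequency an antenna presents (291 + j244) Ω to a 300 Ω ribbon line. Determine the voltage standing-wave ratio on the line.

VSWR ≈ 2.24

Γ = (Z_L − Z_0)/(Z_L + Z_0) = (-9 + j244)/(591 + j244)
|Γ| = 244/639 = 0.382
VSWR = (1 + |Γ|)/(1 − |Γ|) = 1.38/0.618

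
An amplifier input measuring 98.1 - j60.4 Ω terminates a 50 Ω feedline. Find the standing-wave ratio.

Γ = (Z_L − Z_0)/(Z_L + Z_0) = (48.1 − j60.4)/(148.1 − j60.4)
|Γ| = 77.2/160 = 0.483
VSWR = (1 + |Γ|)/(1 − |Γ|) = 1.48/0.517

VSWR ≈ 2.87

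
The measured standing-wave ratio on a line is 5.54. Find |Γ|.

|Γ| = (S − 1)/(S + 1) = (5.54 − 1)/(5.54 + 1) = 4.54/6.54

|Γ| ≈ 0.694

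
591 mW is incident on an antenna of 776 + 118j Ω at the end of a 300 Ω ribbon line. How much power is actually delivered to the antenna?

P_delivered ≈ 470 mW

|Γ| = |(476 + j118)/(1076 + j118)| = 0.453
|Γ|² = 0.205
P_refl = |Γ|²·P_inc = 121 mW, P_del = (1 − |Γ|²)·P_inc = 470 mW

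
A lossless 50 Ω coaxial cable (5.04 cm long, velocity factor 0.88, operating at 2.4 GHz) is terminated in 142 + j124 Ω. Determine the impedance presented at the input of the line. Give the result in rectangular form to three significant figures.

λ = v/f = 0.88·c / 2.4 GHz = 0.11 m
βl = 2π·l/λ = 2π × 0.458 = 165°
tan(βl) = tan(165°) = -0.269
Z_in = Z_0·(Z_L + jZ_0·tanβl)/(Z_0 + jZ_L·tanβl)
     = 50·(142 + j111)/(83.4 − j38.2)

Z_in ≈ 45.3 + j87.1 Ω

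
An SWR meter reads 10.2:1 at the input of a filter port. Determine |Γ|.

|Γ| ≈ 0.821

|Γ| = (S − 1)/(S + 1) = (10.2 − 1)/(10.2 + 1) = 9.2/11.2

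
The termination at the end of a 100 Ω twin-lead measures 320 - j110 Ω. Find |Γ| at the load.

Γ = (Z_L − Z_0)/(Z_L + Z_0) = (220 − j110)/(420 − j110)
|Γ| = 246/434

|Γ| ≈ 0.567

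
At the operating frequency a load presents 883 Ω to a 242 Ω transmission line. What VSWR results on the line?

VSWR ≈ 3.65

Γ = (883 − 242)/(883 + 242) = 0.57
VSWR = (1 + 0.57)/(1 − 0.57)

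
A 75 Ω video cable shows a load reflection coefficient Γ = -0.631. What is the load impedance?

Z_L ≈ 17 Ω

Z_L = Z_0·(1 + Γ)/(1 − Γ) = 75·(0.369)/(1.63)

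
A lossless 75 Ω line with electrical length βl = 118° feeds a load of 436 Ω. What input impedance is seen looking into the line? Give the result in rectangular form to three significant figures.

tan(βl) = tan(118°) = -1.88
Z_in = Z_0·(Z_L + jZ_0·tanβl)/(Z_0 + jZ_L·tanβl)
     = 75·(436 − j141)/(75 − j820)

Z_in ≈ 16.4 + j38.4 Ω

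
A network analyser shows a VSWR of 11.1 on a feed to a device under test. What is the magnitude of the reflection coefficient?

|Γ| ≈ 0.835

|Γ| = (S − 1)/(S + 1) = (11.1 − 1)/(11.1 + 1) = 10.1/12.1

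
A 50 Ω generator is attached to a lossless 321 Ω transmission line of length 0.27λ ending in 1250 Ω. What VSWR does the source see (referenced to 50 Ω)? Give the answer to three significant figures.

βl = 2π × 0.27 = 97.2°
tan(βl) = -7.92
Z_in = Z_0·(Z_L + jZ_0·tanβl)/(Z_0 + jZ_L·tanβl) = 83.7 + j37.8 Ω
Γ_s = (Z_in − Z_s)/(Z_in + Z_s) = (33.7 + j37.8)/(134 + j37.8), |Γ_s| = 0.365
VSWR = (1 + |Γ_s|)/(1 − |Γ_s|)

VSWR ≈ 2.15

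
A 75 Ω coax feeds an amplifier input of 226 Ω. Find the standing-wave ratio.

VSWR ≈ 3.01

For a purely resistive load, VSWR = R_L/Z_0 or Z_0/R_L (whichever > 1) = 226/75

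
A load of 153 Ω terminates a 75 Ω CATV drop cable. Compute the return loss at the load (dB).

RL ≈ 9.32 dB

Γ = (153 − 75)/(153 + 75) = 0.342
RL = −20·log₁₀|Γ| = −20·log₁₀(0.342)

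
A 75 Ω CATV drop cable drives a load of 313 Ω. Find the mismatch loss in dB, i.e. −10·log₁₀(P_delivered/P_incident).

Γ = (313 − 75)/(313 + 75) = 0.613
|Γ|² = 0.376, so P_del/P_inc = 1 − |Γ|² = 0.624
ML = −10·log₁₀(1 − |Γ|²)

mismatch loss ≈ 2.05 dB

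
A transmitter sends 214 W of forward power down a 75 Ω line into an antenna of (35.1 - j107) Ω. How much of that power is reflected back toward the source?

|Γ| = |(-39.9 − j107)/(110.1 − j107)| = 0.744
|Γ|² = 0.553
P_refl = |Γ|²·P_inc = 118 W, P_del = (1 − |Γ|²)·P_inc = 95.6 W

P_reflected ≈ 118 W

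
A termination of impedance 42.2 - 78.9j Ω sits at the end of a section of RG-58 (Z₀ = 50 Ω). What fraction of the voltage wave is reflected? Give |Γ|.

Γ = (Z_L − Z_0)/(Z_L + Z_0) = (-7.8 − j78.9)/(92.2 − j78.9)
|Γ| = 79.3/121

|Γ| ≈ 0.653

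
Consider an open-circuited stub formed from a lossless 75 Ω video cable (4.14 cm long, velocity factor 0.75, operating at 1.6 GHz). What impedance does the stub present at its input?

Z_in ≈ +j21.5 Ω

λ = v/f = 0.75·c / 1.6 GHz = 0.141 m
βl = 2π·l/λ = 2π × 0.294 = 106°
tan(βl) = -3.49
For an open-circuited stub, Z_in = −jZ_0·cot(βl) = −jZ_0/tan(βl)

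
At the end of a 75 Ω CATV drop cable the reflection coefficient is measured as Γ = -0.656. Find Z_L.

Z_L = Z_0·(1 + Γ)/(1 − Γ) = 75·(0.344)/(1.66)

Z_L ≈ 15.6 Ω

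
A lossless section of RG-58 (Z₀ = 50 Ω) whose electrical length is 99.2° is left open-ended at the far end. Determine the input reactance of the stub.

X_in ≈ 8.1 Ω (inductive)

tan(βl) = -6.17
For an open-ended stub, Z_in = −jZ_0·cot(βl) = −jZ_0/tan(βl)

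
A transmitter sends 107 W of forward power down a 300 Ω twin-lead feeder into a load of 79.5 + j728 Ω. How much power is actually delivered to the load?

P_delivered ≈ 15.1 W

|Γ| = |(-220.5 + j728)/(379.5 + j728)| = 0.927
|Γ|² = 0.858
P_refl = |Γ|²·P_inc = 91.9 W, P_del = (1 − |Γ|²)·P_inc = 15.1 W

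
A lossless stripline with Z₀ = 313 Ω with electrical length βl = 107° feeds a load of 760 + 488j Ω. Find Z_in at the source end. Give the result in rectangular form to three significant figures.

tan(βl) = tan(107°) = -3.27
Z_in = Z_0·(Z_L + jZ_0·tanβl)/(Z_0 + jZ_L·tanβl)
     = 313·(760 − j536)/(1910 − j2490)

Z_in ≈ 88.7 + j27.6 Ω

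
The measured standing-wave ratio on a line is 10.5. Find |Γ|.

|Γ| ≈ 0.826

|Γ| = (S − 1)/(S + 1) = (10.5 − 1)/(10.5 + 1) = 9.5/11.5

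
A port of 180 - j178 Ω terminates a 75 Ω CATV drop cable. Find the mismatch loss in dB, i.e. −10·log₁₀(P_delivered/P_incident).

Γ = (105 − j178)/(255 − j178), |Γ| = 0.665
|Γ|² = 0.442, so P_del/P_inc = 1 − |Γ|² = 0.558
ML = −10·log₁₀(1 − |Γ|²)

mismatch loss ≈ 2.53 dB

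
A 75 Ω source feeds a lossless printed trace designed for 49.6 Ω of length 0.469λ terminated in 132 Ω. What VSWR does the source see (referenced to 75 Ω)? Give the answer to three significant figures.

VSWR ≈ 1.86

βl = 2π × 0.469 = 169°
tan(βl) = -0.197
Z_in = Z_0·(Z_L + jZ_0·tanβl)/(Z_0 + jZ_L·tanβl) = 108 + j46.7 Ω
Γ_s = (Z_in − Z_s)/(Z_in + Z_s) = (32.5 + j46.7)/(183 + j46.7), |Γ_s| = 0.302
VSWR = (1 + |Γ_s|)/(1 − |Γ_s|)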